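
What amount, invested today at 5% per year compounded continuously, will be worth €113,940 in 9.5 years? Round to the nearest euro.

P = A·e^(−rt) = 113,940·e^(−0.475).
e^(−0.475) ≈ 0.621885056465, so P ≈ 70,857.5833.

€70,858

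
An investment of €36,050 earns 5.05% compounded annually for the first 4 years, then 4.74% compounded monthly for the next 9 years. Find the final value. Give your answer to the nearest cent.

€67,203.92

Phase 1: 36,050·(1 + 0.0505)^4 ≈ 43,902.5247.
Phase 2: 43,902.5247·(1 + 0.00395)^108 ≈ 67,203.9151.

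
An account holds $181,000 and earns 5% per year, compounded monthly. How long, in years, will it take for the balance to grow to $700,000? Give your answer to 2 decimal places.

27.11 years

We need (1 + 0.00416667)^(12t) = 3.8674, so 12t = ln 3.8674 / ln 1.004167 ≈ 325.2958.
t ≈ 325.2958/12 = 27.1080 years.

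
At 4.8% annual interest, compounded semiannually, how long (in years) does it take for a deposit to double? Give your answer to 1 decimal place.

(1 + 0.024)^(2t) = 2.
2t = ln 2 / ln(1 + 0.024) ≈ 0.69315/0.0237165 ≈ 29.2263.
t ≈ 14.6132.

14.6 years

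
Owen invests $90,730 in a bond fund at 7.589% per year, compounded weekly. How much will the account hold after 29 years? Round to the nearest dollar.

Periodic rate = 7.589%/52 = 0.00145942; periods = 52·29 = 1508.
A = 90,730·(1 + 0.07589/52)^1508 ≈ 90,730·9.01784691493 ≈ 818,189.2506.

$818,189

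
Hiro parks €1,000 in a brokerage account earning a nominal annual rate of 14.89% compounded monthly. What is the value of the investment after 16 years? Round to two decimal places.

Growth factor = (1 + 0.1489/12)^192 ≈ 10.67324707.
A ≈ 1,000 × 10.67324707 ≈ 10,673.2471.

€10,673.25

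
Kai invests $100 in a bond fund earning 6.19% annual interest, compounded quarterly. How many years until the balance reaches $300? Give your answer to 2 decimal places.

17.89 years

We need (1 + 0.015475)^(4t) = 3, so 4t = ln 3 / ln 1.015475 ≈ 71.5406.
t ≈ 71.5406/4 = 17.8852 years.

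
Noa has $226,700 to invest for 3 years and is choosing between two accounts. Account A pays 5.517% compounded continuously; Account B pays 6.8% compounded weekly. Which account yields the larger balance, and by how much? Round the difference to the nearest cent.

A: e^(0.05517·3) = e^0.16551 ≈ 1.17999476261, so 226,700 × 1.17999476261 ≈ 267,504.8127.
B: (1 + 0.068/52)^156 ≈ 1.2261347375, so 226,700 × 1.2261347375 ≈ 277,964.7450.
Difference ≈ 10,459.9323 in favor of B.

Account B, by $10,459.93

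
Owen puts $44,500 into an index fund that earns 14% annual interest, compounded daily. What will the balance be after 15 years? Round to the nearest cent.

Periodic rate = 14%/365 = 0.000383562; periods = 365·15 = 5475.
A = 44,500·(1 + 0.14/365)^5475 ≈ 44,500·8.16288257412 ≈ 363,248.2745.

$363,248.27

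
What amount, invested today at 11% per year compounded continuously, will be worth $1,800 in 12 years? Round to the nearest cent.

$480.84

P = A·e^(−rt) = 1,800·e^(−1.32).
e^(−1.32) ≈ 0.267135302, so P ≈ 480.8435.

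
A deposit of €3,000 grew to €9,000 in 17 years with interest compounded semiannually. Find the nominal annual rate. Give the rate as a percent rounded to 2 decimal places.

6.57%

The 34-period growth factor is 9,000/3,000 = 3.
r/2 = 3^(1/34) − 1 ≈ 0.0328398, so r ≈ 2·0.0328398 = 6.56797%.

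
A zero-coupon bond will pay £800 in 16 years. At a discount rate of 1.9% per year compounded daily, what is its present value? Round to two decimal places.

£590.29

Growth factor = (1 + 0.019/365)^5840 ≈ 1.35525833.
P = 800/1.35525833 ≈ 590.2934.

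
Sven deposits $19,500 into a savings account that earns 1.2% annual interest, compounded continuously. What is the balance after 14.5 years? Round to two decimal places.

A = P·e^(rt) = 19,500·e^(0.012·14.5) = 19,500·e^0.174.
e^0.174 ≈ 1.1900555658, so A ≈ 23,206.0835.

$23,206.08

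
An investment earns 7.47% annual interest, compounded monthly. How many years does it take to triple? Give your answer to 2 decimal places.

(1 + 0.006225)^(12t) = 3.
12t = ln 3 / ln(1 + 0.006225) ≈ 1.0986/0.0062057 ≈ 177.0326.
t ≈ 14.7527.

14.75 years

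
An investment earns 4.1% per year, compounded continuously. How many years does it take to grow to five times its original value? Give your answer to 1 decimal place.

39.3 years

e^(0.041t) = 5, so 0.041t = ln 5 ≈ 1.6094.
t ≈ 1.6094/0.041 ≈ 39.2546.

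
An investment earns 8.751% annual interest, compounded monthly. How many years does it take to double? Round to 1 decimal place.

7.9 years

(1 + 0.0072925)^(12t) = 2.
12t = ln 2 / ln(1 + 0.0072925) ≈ 0.69315/0.00726604 ≈ 95.3955.
t ≈ 7.9496.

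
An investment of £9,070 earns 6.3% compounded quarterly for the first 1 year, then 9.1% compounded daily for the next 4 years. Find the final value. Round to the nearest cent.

£13,893.71

After 1 years at 6.3%: 9,070 × 1.0645040645 ≈ 9,655.0519.
Then 4 years at 9.1%: 9,655.0519 × 1.439008928 ≈ 13,893.7058.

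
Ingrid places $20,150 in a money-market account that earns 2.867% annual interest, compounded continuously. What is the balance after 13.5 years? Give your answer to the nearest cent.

$29,673.35

A = P·e^(rt) = 20,150·e^(0.02867·13.5) = 20,150·e^0.387045.
e^0.387045 ≈ 1.4726227578, so A ≈ 29,673.3486.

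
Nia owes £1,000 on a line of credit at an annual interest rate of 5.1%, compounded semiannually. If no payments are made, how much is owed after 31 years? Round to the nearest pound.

£4,764

Growth factor = (1 + 0.0255)^62 ≈ 4.764432864.
A ≈ 1,000 × 4.764432864 ≈ 4,764.4329.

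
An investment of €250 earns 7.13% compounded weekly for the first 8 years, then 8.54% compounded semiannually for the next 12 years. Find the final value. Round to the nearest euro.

After 8 years at 7.13%: 250 × 1.768283503 ≈ 442.0709.
Then 12 years at 8.54%: 442.0709 × 2.727878136 ≈ 1,205.9155.

€1,206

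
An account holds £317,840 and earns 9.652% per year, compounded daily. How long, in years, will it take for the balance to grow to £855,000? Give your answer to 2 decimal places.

10.25 years

(1 + 0.000264438)^(365t) = 855,000/317,840 = 2.69.
365t·ln(1 + 0.000264438) = ln(2.69); 365t = 0.98955/0.000264403 ≈ 3742.5894.
t ≈ 10.2537 years.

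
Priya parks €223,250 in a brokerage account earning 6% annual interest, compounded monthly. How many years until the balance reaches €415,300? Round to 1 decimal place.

10.4 years

We need (1 + 0.005)^(12t) = 1.8602, so 12t = ln 1.8602 / ln 1.005 ≈ 124.4519.
t ≈ 124.4519/12 = 10.3710 years.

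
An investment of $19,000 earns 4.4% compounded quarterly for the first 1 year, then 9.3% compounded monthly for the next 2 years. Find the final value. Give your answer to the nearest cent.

Phase 1: 19,000·(1 + 0.011)^4 ≈ 19,849.8954.
Phase 2: 19,849.8954·(1 + 0.00775)^24 ≈ 23,890.5191.

$23,890.52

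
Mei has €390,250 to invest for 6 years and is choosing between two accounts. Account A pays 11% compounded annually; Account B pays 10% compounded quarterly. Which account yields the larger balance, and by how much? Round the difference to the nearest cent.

Account A growth factor: (1 + 0.11)^6 ≈ 1.87041455216; balance ≈ 729,929.2790.
Account B growth factor: (1 + 0.025)^24 ≈ 1.80872594958; balance ≈ 705,855.3018.
Account A is larger by 24,073.9772.

Account A, by €24,073.98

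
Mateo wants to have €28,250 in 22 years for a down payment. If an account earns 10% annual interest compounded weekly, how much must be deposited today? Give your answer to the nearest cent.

€3,136.81

Periodic rate = 10%/52 = 0.00192308; 1144 periods.
P = 28,250/(1 + 0.1/52)^1144 ≈ 28,250/9.0059666926 ≈ 3,136.8093.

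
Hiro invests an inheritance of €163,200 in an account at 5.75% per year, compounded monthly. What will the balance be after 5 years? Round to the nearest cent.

€217,411.06

Periodic rate = 5.75%/12 = 0.00479167; periods = 12·5 = 60.
A = 163,200·(1 + 0.0575/12)^60 ≈ 163,200·1.3321755935 ≈ 217,411.0569.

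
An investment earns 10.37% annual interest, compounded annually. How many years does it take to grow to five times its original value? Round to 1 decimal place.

16.3 years

(1 + 0.1037)^t = 5.
t = ln 5 / ln(1 + 0.1037) ≈ 1.6094/0.0986682 ≈ 16.3116.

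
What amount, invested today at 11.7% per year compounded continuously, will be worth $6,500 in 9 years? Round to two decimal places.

$2,267.78

P = A·e^(−rt) = 6,500·e^(−1.053).
e^(−1.053) ≈ 0.348889509, so P ≈ 2,267.7818.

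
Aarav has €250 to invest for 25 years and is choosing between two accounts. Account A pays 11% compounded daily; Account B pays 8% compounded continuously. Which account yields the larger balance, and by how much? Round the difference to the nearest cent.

Account A, by €2,061.77

A: (1 + 0.11/365)^9125 ≈ 15.63615248, so 250 × 15.63615248 ≈ 3,909.0381.
B: e^(0.08·25) = e^2 ≈ 7.389056099, so 250 × 7.389056099 ≈ 1,847.2640.
Difference ≈ 2,061.7741 in favor of A.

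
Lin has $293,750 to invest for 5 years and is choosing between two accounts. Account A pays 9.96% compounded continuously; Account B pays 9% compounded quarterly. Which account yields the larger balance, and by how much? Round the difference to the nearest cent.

A: e^(0.0996·5) = e^0.498 ≈ 1.6454271234, so 293,750 × 1.6454271234 ≈ 483,344.2175.
B: (1 + 0.0225)^20 ≈ 1.56050920068, so 293,750 × 1.56050920068 ≈ 458,399.5777.
Difference ≈ 24,944.6398 in favor of A.

Account A, by $24,944.64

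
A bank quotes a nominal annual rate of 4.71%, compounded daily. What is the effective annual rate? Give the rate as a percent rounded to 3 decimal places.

4.822%

EAR = (1 + 4.71%/365)^365 − 1 = (1 + 0.000129041)^365 − 1.
(1 + 0.000129041)^365 ≈ 1.048224, so EAR ≈ 4.82236%.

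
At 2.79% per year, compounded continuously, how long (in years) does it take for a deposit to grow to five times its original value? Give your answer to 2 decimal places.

e^(0.0279t) = 5, so 0.0279t = ln 5 ≈ 1.6094.
t ≈ 1.6094/0.0279 ≈ 57.6859.

57.69 years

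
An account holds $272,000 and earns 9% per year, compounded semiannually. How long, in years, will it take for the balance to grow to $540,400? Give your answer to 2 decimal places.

We need (1 + 0.045)^(2t) = 1.9868, so 2t = ln 1.9868 / ln 1.045 ≈ 15.5965.
t ≈ 15.5965/2 = 7.7982 years.

7.80 years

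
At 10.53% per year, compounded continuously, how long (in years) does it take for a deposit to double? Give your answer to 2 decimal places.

6.58 years

e^(0.1053t) = 2, so 0.1053t = ln 2 ≈ 0.69315.
t ≈ 0.69315/0.1053 ≈ 6.5826.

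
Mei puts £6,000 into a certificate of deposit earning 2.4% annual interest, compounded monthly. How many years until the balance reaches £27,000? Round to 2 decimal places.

62.73 years

We need (1 + 0.002)^(12t) = 4.5, so 12t = ln 4.5 / ln 1.002 ≈ 752.7905.
t ≈ 752.7905/12 = 62.7325 years.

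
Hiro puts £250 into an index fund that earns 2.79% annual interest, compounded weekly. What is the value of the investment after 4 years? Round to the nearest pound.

£280

Growth factor = (1 + 0.0279/52)^208 ≈ 1.11803208.
A ≈ 250 × 1.11803208 ≈ 279.5080.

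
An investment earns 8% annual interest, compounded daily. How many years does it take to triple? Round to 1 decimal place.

13.7 years

(1 + 0.000219178)^(365t) = 3.
365t = ln 3 / ln(1 + 0.000219178) ≈ 1.0986/0.000219154 ≈ 5012.9679.
t ≈ 13.7342.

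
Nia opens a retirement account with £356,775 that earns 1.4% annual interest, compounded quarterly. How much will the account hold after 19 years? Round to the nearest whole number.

Growth factor = (1 + 0.0035)^76 ≈ 1.30412925865.
A ≈ 356,775 × 1.30412925865 ≈ 465,280.7163.

£465,281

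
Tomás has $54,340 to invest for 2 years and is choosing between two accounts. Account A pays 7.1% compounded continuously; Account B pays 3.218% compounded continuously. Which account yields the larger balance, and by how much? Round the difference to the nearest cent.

Account A, by $4,678.70

A: e^(0.071·2) = e^0.142 ≈ 1.1525766485, so 54,340 × 1.1525766485 ≈ 62,631.0151.
B: e^(0.03218·2) = e^0.06436 ≈ 1.0664762611, so 54,340 × 1.0664762611 ≈ 57,952.3200.
Difference ≈ 4,678.6951 in favor of A.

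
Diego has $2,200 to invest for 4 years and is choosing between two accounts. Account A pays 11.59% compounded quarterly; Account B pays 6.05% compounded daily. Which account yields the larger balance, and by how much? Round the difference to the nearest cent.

Account A, by $672.27

A: (1 + 0.028975)^16 ≈ 1.57934559, so 2,200 × 1.57934559 ≈ 3,474.5603.
B: (1 + 0.0605/365)^1460 ≈ 1.273768648, so 2,200 × 1.273768648 ≈ 2,802.2910.
Difference ≈ 672.2693 in favor of A.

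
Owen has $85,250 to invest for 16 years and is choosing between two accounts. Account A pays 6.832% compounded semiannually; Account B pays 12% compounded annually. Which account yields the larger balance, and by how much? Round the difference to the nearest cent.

A: (1 + 0.03416)^32 ≈ 2.92959472923, so 85,250 × 2.92959472923 ≈ 249,747.9507.
B: (1 + 0.12)^16 ≈ 6.13039365037, so 85,250 × 6.13039365037 ≈ 522,616.0587.
Difference ≈ 272,868.1080 in favor of B.

Account B, by $272,868.11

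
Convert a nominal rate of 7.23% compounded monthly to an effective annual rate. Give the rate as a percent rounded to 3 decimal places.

One year is 12 periods at 0.006025 each: (1 + 0.006025)^12 ≈ 1.074745.
EAR = 1.074745 − 1 ≈ 7.47446%.

7.474%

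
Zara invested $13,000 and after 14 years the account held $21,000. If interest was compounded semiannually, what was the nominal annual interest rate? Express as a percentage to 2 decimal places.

(1 + r/2)^28 = 21,000/13,000 = 1.61538.
1 + r/2 = 1.61538^(1/28) ≈ 1.017275, so r/2 ≈ 0.0172751.
r ≈ 2·0.0172751 = 3.45503%.

3.46%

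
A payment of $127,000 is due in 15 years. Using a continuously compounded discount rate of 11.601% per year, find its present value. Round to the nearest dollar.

$22,288

P = A·e^(−rt) = 127,000·e^(−1.74015).
e^(−1.74015) ≈ 0.175494074531, so P ≈ 22,287.7475.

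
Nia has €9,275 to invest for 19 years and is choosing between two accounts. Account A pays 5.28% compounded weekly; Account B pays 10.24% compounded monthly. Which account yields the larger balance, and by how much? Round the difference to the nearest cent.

Account B, by €39,091.33

A: (1 + 0.0528/52)^988 ≈ 2.7256066511, so 9,275 × 2.7256066511 ≈ 25,280.0017.
B: (1 + 0.1024/12)^228 ≈ 6.940304835, so 9,275 × 6.940304835 ≈ 64,371.3273.
Difference ≈ 39,091.3257 in favor of B.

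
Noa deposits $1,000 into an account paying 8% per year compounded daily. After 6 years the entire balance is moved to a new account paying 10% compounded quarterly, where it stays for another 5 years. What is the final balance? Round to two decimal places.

$2,647.99

Phase 1: 1,000·(1 + 0.08/365)^2190 ≈ 1,615.9894.
Phase 2: 1,615.9894·(1 + 0.025)^20 ≈ 2,647.9868.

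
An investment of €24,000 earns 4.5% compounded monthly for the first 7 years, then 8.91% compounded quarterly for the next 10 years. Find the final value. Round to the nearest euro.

€79,336

Phase 1: 24,000·(1 + 0.00375)^84 ≈ 32,866.8542.
Phase 2: 32,866.8542·(1 + 0.022275)^40 ≈ 79,335.5329.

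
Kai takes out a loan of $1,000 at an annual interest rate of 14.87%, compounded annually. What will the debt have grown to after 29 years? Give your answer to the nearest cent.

Growth factor = (1 + 0.1487)^29 ≈ 55.717549934.
A ≈ 1,000 × 55.717549934 ≈ 55,717.5499.

$55,717.55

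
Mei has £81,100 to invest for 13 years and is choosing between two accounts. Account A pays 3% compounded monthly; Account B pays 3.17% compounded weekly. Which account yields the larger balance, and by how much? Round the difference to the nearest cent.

Account B, by £2,719.58

A: (1 + 0.0025)^156 ≈ 1.47626213844, so 81,100 × 1.47626213844 ≈ 119,724.8594.
B: (1 + 0.0317/52)^676 ≈ 1.50979584512, so 81,100 × 1.50979584512 ≈ 122,444.4430.
Difference ≈ 2,719.5836 in favor of B.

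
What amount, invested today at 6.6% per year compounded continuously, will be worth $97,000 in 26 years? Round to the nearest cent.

$17,439.03

P = A·e^(−rt) = 97,000·e^(−1.716).
e^(−1.716) ≈ 0.17978384694, so P ≈ 17,439.0332.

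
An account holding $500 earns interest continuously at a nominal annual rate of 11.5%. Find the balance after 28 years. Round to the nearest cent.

$12,514.06

A = P·e^(rt) = 500·e^(0.115·28) = 500·e^3.22.
e^3.22 ≈ 25.028120181, so A ≈ 12,514.0601.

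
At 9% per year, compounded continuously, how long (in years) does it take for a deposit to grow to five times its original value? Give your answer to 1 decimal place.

e^(0.09t) = 5, so 0.09t = ln 5 ≈ 1.6094.
t ≈ 1.6094/0.09 ≈ 17.8826.

17.9 years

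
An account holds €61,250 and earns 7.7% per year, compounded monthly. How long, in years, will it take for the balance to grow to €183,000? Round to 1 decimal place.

14.3 years

(1 + 0.00641667)^(12t) = 183,000/61,250 = 2.9878.
12t·ln(1 + 0.00641667) = ln(2.9878); 12t = 1.0945/0.00639617 ≈ 171.1216.
t ≈ 14.2601 years.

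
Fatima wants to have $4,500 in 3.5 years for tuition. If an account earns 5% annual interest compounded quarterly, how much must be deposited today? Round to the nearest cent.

$3,781.66

Periodic rate = 5%/4 = 0.0125; 14 periods.
P = 4,500/(1 + 0.0125)^14 ≈ 4,500/1.189954749 ≈ 3,781.6564.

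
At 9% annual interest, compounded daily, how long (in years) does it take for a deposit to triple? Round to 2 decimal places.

12.21 years

(1 + 0.000246575)^(365t) = 3.
365t = ln 3 / ln(1 + 0.000246575) ≈ 1.0986/0.000246545 ≈ 4456.0325.
t ≈ 12.2083.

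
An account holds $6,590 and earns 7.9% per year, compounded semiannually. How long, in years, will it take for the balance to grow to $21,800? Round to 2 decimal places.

We need (1 + 0.0395)^(2t) = 3.308, so 2t = ln 3.308 / ln 1.0395 ≈ 30.8818.
t ≈ 30.8818/2 = 15.4409 years.

15.44 years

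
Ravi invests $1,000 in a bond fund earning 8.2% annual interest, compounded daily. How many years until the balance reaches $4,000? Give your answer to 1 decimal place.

(1 + 0.000224658)^(365t) = 4,000/1,000 = 4.
365t·ln(1 + 0.000224658) = ln(4); 365t = 1.3863/0.000224632 ≈ 6171.3936.
t ≈ 16.9079 years.

16.9 years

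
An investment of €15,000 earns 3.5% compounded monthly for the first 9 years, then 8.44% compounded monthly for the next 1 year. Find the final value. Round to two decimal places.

Phase 1: 15,000·(1 + 0.035/12)^108 ≈ 20,544.4682.
Phase 2: 20,544.4682·(1 + 0.0844/12)^12 ≈ 22,347.0941.

€22,347.09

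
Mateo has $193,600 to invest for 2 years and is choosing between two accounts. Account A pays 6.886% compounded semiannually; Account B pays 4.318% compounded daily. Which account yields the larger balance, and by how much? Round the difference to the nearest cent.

A: (1 + 0.03443)^4 ≈ 1.14499721135, so 193,600 × 1.14499721135 ≈ 221,671.4601.
B: (1 + 0.04318/365)^730 ≈ 1.09019316065, so 193,600 × 1.09019316065 ≈ 211,061.3959.
Difference ≈ 10,610.0642 in favor of A.

Account A, by $10,610.06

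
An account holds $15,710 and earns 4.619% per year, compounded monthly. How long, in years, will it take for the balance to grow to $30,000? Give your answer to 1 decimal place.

We need (1 + 0.00384917)^(12t) = 1.9096, so 12t = ln 1.9096 / ln 1.003849 ≈ 168.3856.
t ≈ 168.3856/12 = 14.0321 years.

14.0 years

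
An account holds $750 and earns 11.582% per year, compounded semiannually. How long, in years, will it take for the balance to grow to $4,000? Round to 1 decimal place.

14.9 years

We need (1 + 0.05791)^(2t) = 5.3333, so 2t = ln 5.3333 / ln 1.05791 ≈ 29.7357.
t ≈ 29.7357/2 = 14.8678 years.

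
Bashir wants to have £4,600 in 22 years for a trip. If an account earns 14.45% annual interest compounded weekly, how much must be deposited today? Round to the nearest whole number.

Periodic rate = 14.45%/52 = 0.00277885; 1144 periods.
P = 4,600/(1 + 0.1445/52)^1144 ≈ 4,600/23.91704034 ≈ 192.3315.

£192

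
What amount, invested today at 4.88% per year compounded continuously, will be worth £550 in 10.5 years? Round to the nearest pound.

£329

P = A·e^(−rt) = 550·e^(−0.5124).
e^(−0.5124) ≈ 0.599056117, so P ≈ 329.4809.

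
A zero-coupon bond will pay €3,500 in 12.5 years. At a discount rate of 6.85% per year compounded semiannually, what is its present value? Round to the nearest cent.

€1,508.10

Periodic rate = 6.85%/2 = 0.03425; 25 periods.
P = 3,500/(1 + 0.03425)^25 ≈ 3,500/2.320802797 ≈ 1,508.0988.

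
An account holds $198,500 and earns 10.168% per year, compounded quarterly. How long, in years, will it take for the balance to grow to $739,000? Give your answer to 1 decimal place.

13.1 years

(1 + 0.02542)^(4t) = 739,000/198,500 = 3.7229.
4t·ln(1 + 0.02542) = ln(3.7229); 4t = 1.3145/0.0251023 ≈ 52.3661.
t ≈ 13.0915 years.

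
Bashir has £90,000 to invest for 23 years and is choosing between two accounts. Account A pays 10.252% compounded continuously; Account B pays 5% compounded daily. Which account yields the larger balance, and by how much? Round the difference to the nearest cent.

Account A, by £667,028.14

Account A growth factor: e^(0.10252·23) = e^2.35796 ≈ 10.5693679341; balance ≈ 951,243.1141.
Account B growth factor: (1 + 0.05/365)^8395 ≈ 3.15794418043; balance ≈ 284,214.9762.
Account A is larger by 667,028.1378.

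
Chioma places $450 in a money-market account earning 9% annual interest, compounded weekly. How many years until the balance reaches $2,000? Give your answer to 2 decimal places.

16.59 years

We need (1 + 0.00173077)^(52t) = 4.4444, so 52t = ln 4.4444 / ln 1.001731 ≈ 862.5907.
t ≈ 862.5907/52 = 16.5883 years.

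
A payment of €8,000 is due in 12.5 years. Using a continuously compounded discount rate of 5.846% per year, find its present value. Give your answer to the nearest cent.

P = A·e^(−rt) = 8,000·e^(−0.73075).
e^(−0.73075) ≈ 0.4815476939, so P ≈ 3,852.3816.

€3,852.38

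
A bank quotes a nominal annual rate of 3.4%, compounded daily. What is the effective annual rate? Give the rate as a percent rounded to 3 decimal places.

One year is 365 periods at 0.0000931507 each: (1 + 0.0000931507)^365 ≈ 1.034583.
EAR = 1.034583 − 1 ≈ 3.45830%.

3.458%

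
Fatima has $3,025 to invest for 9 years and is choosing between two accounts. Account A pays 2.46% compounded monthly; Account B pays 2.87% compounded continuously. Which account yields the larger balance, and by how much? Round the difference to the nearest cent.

Account A growth factor: (1 + 0.00205)^108 ≈ 1.247539704; balance ≈ 3,773.8076.
Account B growth factor: e^(0.0287·9) = e^0.2583 ≈ 1.294727179; balance ≈ 3,916.5497.
Account B is larger by 142.7421.

Account B, by $142.74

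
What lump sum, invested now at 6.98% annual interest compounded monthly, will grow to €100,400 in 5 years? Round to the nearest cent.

Periodic rate = 6.98%/12 = 0.00581667; 60 periods.
P = 100,400/(1 + 0.0698/12)^60 ≈ 100,400/1.41621654459 ≈ 70,893.1133.

€70,893.11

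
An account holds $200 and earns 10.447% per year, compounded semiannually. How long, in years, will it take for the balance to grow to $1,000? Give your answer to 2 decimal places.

(1 + 0.052235)^(2t) = 1,000/200 = 5.
2t·ln(1 + 0.052235) = ln(5); 2t = 1.6094/0.0509165 ≈ 31.6094.
t ≈ 15.8047 years.

15.80 years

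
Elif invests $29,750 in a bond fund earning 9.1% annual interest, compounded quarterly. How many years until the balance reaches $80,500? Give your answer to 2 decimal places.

11.06 years

We need (1 + 0.02275)^(4t) = 2.7059, so 4t = ln 2.7059 / ln 1.02275 ≈ 44.2509.
t ≈ 44.2509/4 = 11.0627 years.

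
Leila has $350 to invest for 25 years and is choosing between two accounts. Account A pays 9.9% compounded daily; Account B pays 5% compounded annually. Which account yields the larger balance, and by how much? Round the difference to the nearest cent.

Account A, by $2,971.98

Account A growth factor: (1 + 0.099/365)^9125 ≈ 11.8777204; balance ≈ 4,157.2021.
Account B growth factor: (1 + 0.05)^25 ≈ 3.386354941; balance ≈ 1,185.2242.
Account A is larger by 2,971.9779.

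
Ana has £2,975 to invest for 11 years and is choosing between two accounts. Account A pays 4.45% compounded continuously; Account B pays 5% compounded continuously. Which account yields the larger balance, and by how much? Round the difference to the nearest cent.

Account B, by £302.71

Account A growth factor: e^(0.0445·11) = e^0.4895 ≈ 1.631500266; balance ≈ 4,853.7133.
Account B growth factor: e^(0.05·11) = e^0.55 ≈ 1.733253018; balance ≈ 5,156.4277.
Account B is larger by 302.7144.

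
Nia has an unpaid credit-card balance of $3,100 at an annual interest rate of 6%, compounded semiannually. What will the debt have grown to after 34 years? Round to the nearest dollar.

$23,136

Growth factor = (1 + 0.03)^68 ≈ 7.4633065436.
A ≈ 3,100 × 7.4633065436 ≈ 23,136.2503.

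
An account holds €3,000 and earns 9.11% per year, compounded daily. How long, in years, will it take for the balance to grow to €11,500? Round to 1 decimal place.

We need (1 + 0.000249589)^(365t) = 3.8333, so 365t = ln 3.8333 / ln 1.00025 ≈ 5384.4609.
t ≈ 5384.4609/365 = 14.7519 years.

14.8 years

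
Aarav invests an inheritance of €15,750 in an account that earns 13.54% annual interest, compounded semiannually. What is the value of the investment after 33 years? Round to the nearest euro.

€1,188,312

Growth factor = (1 + 0.0677)^66 ≈ 75.44839746853.
A ≈ 15,750 × 75.44839746853 ≈ 1,188,312.2601.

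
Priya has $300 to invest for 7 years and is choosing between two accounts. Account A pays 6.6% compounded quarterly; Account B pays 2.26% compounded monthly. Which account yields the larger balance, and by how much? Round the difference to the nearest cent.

Account A, by $123.01

Account A growth factor: (1 + 0.0165)^28 ≈ 1.58127252; balance ≈ 474.3818.
Account B growth factor: (1 + 0.0226/12)^84 ≈ 1.17122618; balance ≈ 351.3679.
Account A is larger by 123.0139.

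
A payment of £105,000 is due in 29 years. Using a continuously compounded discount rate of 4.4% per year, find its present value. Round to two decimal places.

P = A·e^(−rt) = 105,000·e^(−1.276).
e^(−1.276) ≈ 0.279151676922, so P ≈ 29,310.9261.

£29,310.93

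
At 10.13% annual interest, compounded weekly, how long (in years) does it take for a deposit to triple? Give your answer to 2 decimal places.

(1 + 0.00194808)^(52t) = 3.
52t = ln 3 / ln(1 + 0.00194808) ≈ 1.0986/0.00194618 ≈ 564.4962.
t ≈ 10.8557.

10.86 years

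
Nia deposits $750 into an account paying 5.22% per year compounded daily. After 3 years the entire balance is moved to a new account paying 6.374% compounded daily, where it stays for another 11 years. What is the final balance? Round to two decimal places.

$1,768.24

Phase 1: 750·(1 + 0.0522/365)^1095 ≈ 877.1360.
Phase 2: 877.1360·(1 + 0.06374/365)^4015 ≈ 1,768.2414.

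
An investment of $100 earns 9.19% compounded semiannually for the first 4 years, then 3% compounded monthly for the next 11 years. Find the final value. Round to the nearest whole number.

$199

Phase 1: 100·(1 + 0.04595)^8 ≈ 143.2476.
Phase 2: 143.2476·(1 + 0.0025)^132 ≈ 199.1708.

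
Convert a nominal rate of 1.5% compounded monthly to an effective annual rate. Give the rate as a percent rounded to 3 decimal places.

EAR = (1 + 1.5%/12)^12 − 1 = (1 + 0.00125)^12 − 1.
(1 + 0.00125)^12 ≈ 1.015104, so EAR ≈ 1.51036%.

1.510%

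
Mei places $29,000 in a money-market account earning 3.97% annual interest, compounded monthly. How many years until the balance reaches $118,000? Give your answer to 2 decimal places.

35.41 years

We need (1 + 0.00330833)^(12t) = 4.069, so 12t = ln 4.069 / ln 1.003308 ≈ 424.8994.
t ≈ 424.8994/12 = 35.4083 years.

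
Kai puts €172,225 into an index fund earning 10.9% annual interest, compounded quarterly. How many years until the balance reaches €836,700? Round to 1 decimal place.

14.7 years

We need (1 + 0.02725)^(4t) = 4.8582, so 4t = ln 4.8582 / ln 1.02725 ≈ 58.7928.
t ≈ 58.7928/4 = 14.6982 years.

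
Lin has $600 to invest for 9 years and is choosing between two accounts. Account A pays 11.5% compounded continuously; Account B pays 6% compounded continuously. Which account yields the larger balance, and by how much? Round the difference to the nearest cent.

Account A growth factor: e^(0.115·9) = e^1.035 ≈ 2.815106236; balance ≈ 1,689.0637.
Account B growth factor: e^(0.06·9) = e^0.54 ≈ 1.716006862; balance ≈ 1,029.6041.
Account A is larger by 659.4596.

Account A, by $659.46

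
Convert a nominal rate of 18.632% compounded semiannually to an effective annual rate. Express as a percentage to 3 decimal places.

19.500%

EAR = (1 + 18.632%/2)^2 − 1 = (1 + 0.09316)^2 − 1.
(1 + 0.09316)^2 ≈ 1.194999, so EAR ≈ 19.49988%.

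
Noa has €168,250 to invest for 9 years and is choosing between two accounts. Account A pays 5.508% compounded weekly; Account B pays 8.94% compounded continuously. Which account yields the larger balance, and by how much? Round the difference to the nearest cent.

A: (1 + 0.05508/52)^468 ≈ 1.64124917556, so 168,250 × 1.64124917556 ≈ 276,140.1738.
B: e^(0.0894·9) = e^0.8046 ≈ 2.23580199913, so 168,250 × 2.23580199913 ≈ 376,173.6864.
Difference ≈ 100,033.5126 in favor of B.

Account B, by €100,033.51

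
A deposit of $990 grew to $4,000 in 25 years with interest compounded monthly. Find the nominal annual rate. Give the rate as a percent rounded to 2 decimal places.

5.60%

The 300-period growth factor is 4,000/990 = 4.0404.
r/12 = 4.0404^(1/300) − 1 ≈ 0.00466533, so r ≈ 12·0.00466533 = 5.59840%.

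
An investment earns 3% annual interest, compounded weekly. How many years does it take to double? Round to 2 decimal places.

23.11 years

(1 + 0.000576923)^(52t) = 2.
52t = ln 2 / ln(1 + 0.000576923) ≈ 0.69315/0.000576757 ≈ 1201.8017.
t ≈ 23.1116.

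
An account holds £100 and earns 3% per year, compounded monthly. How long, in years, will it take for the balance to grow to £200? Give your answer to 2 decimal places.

(1 + 0.0025)^(12t) = 200/100 = 2.
12t·ln(1 + 0.0025) = ln(2); 12t = 0.69315/0.00249688 ≈ 277.6053.
t ≈ 23.1338 years.

23.13 years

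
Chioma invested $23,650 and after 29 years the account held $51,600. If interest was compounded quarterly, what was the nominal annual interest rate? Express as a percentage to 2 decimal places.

2.70%

(1 + r/4)^116 = 51,600/23,650 = 2.18182.
1 + r/4 = 2.18182^(1/116) ≈ 1.006748, so r/4 ≈ 0.00674817.
r ≈ 4·0.00674817 = 2.69927%.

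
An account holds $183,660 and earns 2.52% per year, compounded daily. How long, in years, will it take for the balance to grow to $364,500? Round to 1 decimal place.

(1 + 0.0000690411)^(365t) = 364,500/183,660 = 1.9846.
365t·ln(1 + 0.0000690411) = ln(1.9846); 365t = 0.68544/6.90387e-05 ≈ 9928.3475.
t ≈ 27.2010 years.

27.2 years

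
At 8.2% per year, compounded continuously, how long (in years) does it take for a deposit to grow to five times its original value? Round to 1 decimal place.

19.6 years

e^(0.082t) = 5, so 0.082t = ln 5 ≈ 1.6094.
t ≈ 1.6094/0.082 ≈ 19.6273.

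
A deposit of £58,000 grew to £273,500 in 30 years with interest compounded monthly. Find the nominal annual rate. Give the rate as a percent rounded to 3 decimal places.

(1 + r/12)^360 = 273,500/58,000 = 4.71552.
1 + r/12 = 4.71552^(1/360) ≈ 1.004317, so r/12 ≈ 0.00431723.
r ≈ 12·0.00431723 = 5.18068%.

5.181%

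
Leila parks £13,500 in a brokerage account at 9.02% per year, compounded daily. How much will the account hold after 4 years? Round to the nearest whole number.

£19,365

Growth factor = (1 + 0.0902/365)^1460 ≈ 1.4344125984.
A ≈ 13,500 × 1.4344125984 ≈ 19,364.5701.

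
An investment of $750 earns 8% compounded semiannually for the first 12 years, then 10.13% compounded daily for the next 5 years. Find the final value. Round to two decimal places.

$3,190.08

Phase 1: 750·(1 + 0.04)^24 ≈ 1,922.4781.
Phase 2: 1,922.4781·(1 + 0.1013/365)^1825 ≈ 3,190.0761.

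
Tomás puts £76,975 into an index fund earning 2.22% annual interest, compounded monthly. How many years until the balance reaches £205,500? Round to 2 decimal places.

44.27 years

(1 + 0.00185)^(12t) = 205,500/76,975 = 2.6697.
12t·ln(1 + 0.00185) = ln(2.6697); 12t = 0.98197/0.00184829 ≈ 531.2829.
t ≈ 44.2736 years.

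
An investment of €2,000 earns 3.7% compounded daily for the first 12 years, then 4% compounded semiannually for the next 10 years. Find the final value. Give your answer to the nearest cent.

€4,632.87

After 12 years at 3.7%: 2,000 × 1.558895406 ≈ 3,117.7908.
Then 10 years at 4%: 3,117.7908 × 1.485947396 ≈ 4,632.8731.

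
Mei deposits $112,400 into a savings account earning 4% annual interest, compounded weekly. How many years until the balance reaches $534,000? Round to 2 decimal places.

(1 + 0.000769231)^(52t) = 534,000/112,400 = 4.7509.
52t·ln(1 + 0.000769231) = ln(4.7509); 52t = 1.5583/0.000768935 ≈ 2026.6105.
t ≈ 38.9733 years.

38.97 years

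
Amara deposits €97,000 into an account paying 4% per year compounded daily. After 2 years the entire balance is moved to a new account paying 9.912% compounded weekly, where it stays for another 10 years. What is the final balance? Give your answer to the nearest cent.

€282,863.12

Phase 1: 97,000·(1 + 0.04/365)^730 ≈ 105,078.3850.
Phase 2: 105,078.3850·(1 + 0.09912/52)^520 ≈ 282,863.1196.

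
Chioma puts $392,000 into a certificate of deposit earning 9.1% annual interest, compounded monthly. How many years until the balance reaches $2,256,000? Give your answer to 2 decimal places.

19.30 years

(1 + 0.00758333)^(12t) = 2,256,000/392,000 = 5.7551.
12t·ln(1 + 0.00758333) = ln(5.7551); 12t = 1.7501/0.00755472 ≈ 231.6546.
t ≈ 19.3046 years.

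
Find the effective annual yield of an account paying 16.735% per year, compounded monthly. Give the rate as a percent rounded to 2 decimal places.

EAR = (1 + 16.735%/12)^12 − 1 = (1 + 0.0139458)^12 − 1.
(1 + 0.0139458)^12 ≈ 1.180802, so EAR ≈ 18.08019%.

18.08%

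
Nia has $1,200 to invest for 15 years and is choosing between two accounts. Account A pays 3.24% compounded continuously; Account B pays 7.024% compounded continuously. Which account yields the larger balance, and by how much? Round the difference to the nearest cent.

Account B, by $1,490.59

A: e^(0.0324·15) = e^0.486 ≈ 1.625799996, so 1,200 × 1.625799996 ≈ 1,950.9600.
B: e^(0.07024·15) = e^1.0536 ≈ 2.867957202, so 1,200 × 2.867957202 ≈ 3,441.5486.
Difference ≈ 1,490.5886 in favor of B.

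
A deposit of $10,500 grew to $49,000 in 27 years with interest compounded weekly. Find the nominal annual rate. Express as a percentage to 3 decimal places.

5.708%

(1 + r/52)^1404 = 49,000/10,500 = 4.66667.
1 + r/52 = 4.66667^(1/1404) ≈ 1.001098, so r/52 ≈ 0.00109779.
r ≈ 52·0.00109779 = 5.70848%.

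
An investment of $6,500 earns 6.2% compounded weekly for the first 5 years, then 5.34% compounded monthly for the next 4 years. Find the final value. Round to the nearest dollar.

$10,965

Phase 1: 6,500·(1 + 0.062/52)^260 ≈ 8,860.6269.
Phase 2: 8,860.6269·(1 + 0.00445)^48 ≈ 10,965.3868.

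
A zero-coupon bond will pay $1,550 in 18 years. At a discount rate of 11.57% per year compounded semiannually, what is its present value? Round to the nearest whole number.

$205

Periodic rate = 11.57%/2 = 0.05785; 36 periods.
P = 1,550/(1 + 0.05785)^36 ≈ 1,550/7.572987747 ≈ 204.6748.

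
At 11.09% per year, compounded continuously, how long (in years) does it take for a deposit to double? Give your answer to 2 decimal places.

6.25 years

e^(0.1109t) = 2, so 0.1109t = ln 2 ≈ 0.69315.
t ≈ 0.69315/0.1109 ≈ 6.2502.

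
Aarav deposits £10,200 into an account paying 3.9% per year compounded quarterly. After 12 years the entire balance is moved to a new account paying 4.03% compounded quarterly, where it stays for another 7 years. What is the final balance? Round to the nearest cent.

Phase 1: 10,200·(1 + 0.00975)^48 ≈ 16,250.4556.
Phase 2: 16,250.4556·(1 + 0.010075)^28 ≈ 21,516.2688.

£21,516.27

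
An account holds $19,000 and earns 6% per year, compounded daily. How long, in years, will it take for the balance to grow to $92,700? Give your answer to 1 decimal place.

26.4 years

We need (1 + 0.000164384)^(365t) = 4.8789, so 365t = ln 4.8789 / ln 1.000164 ≈ 9642.4469.
t ≈ 9642.4469/365 = 26.4177 years.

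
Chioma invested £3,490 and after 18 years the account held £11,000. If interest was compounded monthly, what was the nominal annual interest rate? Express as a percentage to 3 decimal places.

The 216-period growth factor is 11,000/3,490 = 3.15186.
r/12 = 3.15186^(1/216) − 1 ≈ 0.00532893, so r ≈ 12·0.00532893 = 6.39472%.

6.395%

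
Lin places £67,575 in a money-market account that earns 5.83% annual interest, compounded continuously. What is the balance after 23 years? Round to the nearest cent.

A = P·e^(rt) = 67,575·e^(0.0583·23) = 67,575·e^1.3409.
e^1.3409 ≈ 3.8224821917, so A ≈ 258,304.2341.

£258,304.23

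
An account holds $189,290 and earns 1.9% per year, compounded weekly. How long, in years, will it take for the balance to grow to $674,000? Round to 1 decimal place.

(1 + 0.000365385)^(52t) = 674,000/189,290 = 3.5607.
52t·ln(1 + 0.000365385) = ln(3.5607); 52t = 1.2699/0.000365318 ≈ 3476.2872.
t ≈ 66.8517 years.

66.9 years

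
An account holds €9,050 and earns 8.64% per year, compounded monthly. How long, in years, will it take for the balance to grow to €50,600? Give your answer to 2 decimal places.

19.99 years

(1 + 0.0072)^(12t) = 50,600/9,050 = 5.5912.
12t·ln(1 + 0.0072) = ln(5.5912); 12t = 1.7212/0.0071742 ≈ 239.9133.
t ≈ 19.9928 years.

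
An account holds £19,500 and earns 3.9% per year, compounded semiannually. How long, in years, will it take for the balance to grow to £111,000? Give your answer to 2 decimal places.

(1 + 0.0195)^(2t) = 111,000/19,500 = 5.6923.
2t·ln(1 + 0.0195) = ln(5.6923); 2t = 1.7391/0.0193123 ≈ 90.0522.
t ≈ 45.0261 years.

45.03 years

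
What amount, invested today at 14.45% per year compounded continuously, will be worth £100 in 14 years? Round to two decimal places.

P = A·e^(−rt) = 100·e^(−2.023).
e^(−2.023) ≈ 0.1322581, so P ≈ 13.2258.

£13.23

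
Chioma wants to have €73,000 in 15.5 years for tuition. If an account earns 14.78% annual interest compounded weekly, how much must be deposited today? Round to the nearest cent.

€7,409.84

Growth factor = (1 + 0.1478/52)^806 ≈ 9.8517631061.
P = 73,000/9.8517631061 ≈ 7,409.8412.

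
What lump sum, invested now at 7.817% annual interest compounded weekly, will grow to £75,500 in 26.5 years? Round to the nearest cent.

Growth factor = (1 + 0.07817/52)^1378 ≈ 7.9244232714.
P = 75,500/7.9244232714 ≈ 9,527.5072.

£9,527.51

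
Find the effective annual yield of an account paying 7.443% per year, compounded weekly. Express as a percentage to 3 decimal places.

EAR = (1 + 7.443%/52)^52 − 1 = (1 + 0.00143135)^52 − 1.
(1 + 0.00143135)^52 ≈ 1.077213, so EAR ≈ 7.72126%.

7.721%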